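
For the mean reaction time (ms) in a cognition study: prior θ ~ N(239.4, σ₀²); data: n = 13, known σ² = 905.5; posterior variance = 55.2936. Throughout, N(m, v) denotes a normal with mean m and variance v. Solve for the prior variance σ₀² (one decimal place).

σ₀² = 268.2

Posterior precision equals prior precision plus data precision: 1/σ_n² = 1/σ₀² + n/σ².
So 1/σ₀² = 1/55.2936 − 13/905.5 = 0.018085 − 0.014357 = 0.003728.
Hence σ₀² = 1/0.003728 ≈ 268.2.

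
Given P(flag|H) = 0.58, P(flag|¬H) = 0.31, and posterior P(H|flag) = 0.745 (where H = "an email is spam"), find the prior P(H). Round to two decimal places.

P(H) = 0.61

Bayes' rule in odds form gives O(H|E) = O(H)·[P(E|H)/P(E|¬H)], hence O(H) = O(H|E)/LR.
Posterior odds = 0.745/(1−0.745) = 2.9216. LR = 0.58/0.31 = 1.8710.
Prior odds = 2.9216/1.8710 = 1.5615, so P(H) = 1.5615/(1+1.5615) ≈ 0.61.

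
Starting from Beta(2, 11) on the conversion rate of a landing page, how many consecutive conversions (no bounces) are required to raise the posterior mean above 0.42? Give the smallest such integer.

k = 6

After k conversions and 0 bounces the posterior is Beta(2+k, 11), with mean (2+k)/(2+11+k).
Set (2+k)/(13+k) > 0.42 and solve: k > (0.42·13 − 2)/(1 − 0.42) = 5.966.
The smallest integer exceeding 5.966 is 6, and checking k=6: (8)/(19) = 0.4211 > 0.42.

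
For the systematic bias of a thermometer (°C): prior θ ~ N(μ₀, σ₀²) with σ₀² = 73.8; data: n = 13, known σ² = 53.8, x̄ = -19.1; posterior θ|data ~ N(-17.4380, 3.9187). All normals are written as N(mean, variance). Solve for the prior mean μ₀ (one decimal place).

With known observation variance, the Normal–Normal posterior has precision τ_n = τ₀ + n/σ² and mean μ_n = (τ₀μ₀ + (n/σ²)x̄)/τ_n.
Here τ₀ = 1/73.8 = 0.013550 and τ_data = 13/53.8 = 0.241636, so τ_n = 0.255186.
Rearranging for μ₀: μ₀ = (μ_n·τ_n − τ_data·x̄)/τ₀ = (-17.4380·0.255186 − 0.241636·-19.1) / 0.013550 = 0.165314/0.013550 ≈ 12.2.

μ₀ = 12.2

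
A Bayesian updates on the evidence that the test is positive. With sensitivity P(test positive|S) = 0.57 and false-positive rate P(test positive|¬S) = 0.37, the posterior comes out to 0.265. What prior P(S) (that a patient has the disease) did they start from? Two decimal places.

P(S) = 0.19

In odds form, posterior odds = prior odds × likelihood ratio, so prior odds = posterior odds ÷ LR.
Posterior odds = 0.265/(1−0.265) = 0.3605. LR = 0.57/0.37 = 1.5405.
Prior odds = 0.3605/1.5405 = 0.2340, so P(S) = 0.2340/(1+0.2340) ≈ 0.19.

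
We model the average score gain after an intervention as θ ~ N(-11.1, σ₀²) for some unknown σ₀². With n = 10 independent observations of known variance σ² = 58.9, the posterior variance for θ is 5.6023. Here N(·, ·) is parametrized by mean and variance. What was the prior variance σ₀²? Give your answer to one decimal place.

For the Normal–Normal model with known σ², precisions add: τ_n = τ₀ + n/σ².
So 1/σ₀² = 1/5.6023 − 10/58.9 = 0.178498 − 0.169779 = 0.008719.
Hence σ₀² = 1/0.008719 ≈ 114.7.

σ₀² = 114.7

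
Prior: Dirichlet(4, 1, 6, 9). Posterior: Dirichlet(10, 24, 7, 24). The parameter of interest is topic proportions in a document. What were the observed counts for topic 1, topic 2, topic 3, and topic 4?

counts (6, 23, 1, 15)

For a Dirichlet(α) prior with multinomial counts c, the posterior is Dirichlet(α + c) componentwise.
Counts are posterior − prior componentwise: 10−4=6, 24−1=23, 7−6=1, 24−9=15.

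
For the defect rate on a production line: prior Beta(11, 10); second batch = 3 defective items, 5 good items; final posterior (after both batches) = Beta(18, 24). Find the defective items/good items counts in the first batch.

Sequential conjugate updates are equivalent to a single update on the pooled data, so total successes = posterior α − prior α and total failures = posterior β − prior β.
Total across both batches: 18−11=7 defective items, 24−10=14 good items.
Subtract the second batch: 7−3=4 defective items and 14−5=9 good items.

4 defective items and 9 good items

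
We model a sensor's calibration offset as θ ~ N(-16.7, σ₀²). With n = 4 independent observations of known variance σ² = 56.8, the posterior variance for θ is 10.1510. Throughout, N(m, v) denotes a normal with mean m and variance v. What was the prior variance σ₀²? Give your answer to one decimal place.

σ₀² = 35.6

For the Normal–Normal model with known σ², precisions add: τ_n = τ₀ + n/σ².
So 1/σ₀² = 1/10.1510 − 4/56.8 = 0.098512 − 0.070423 = 0.028089.
Hence σ₀² = 1/0.028089 ≈ 35.6.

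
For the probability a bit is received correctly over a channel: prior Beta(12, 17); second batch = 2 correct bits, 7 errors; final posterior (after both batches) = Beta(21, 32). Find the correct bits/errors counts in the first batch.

Sequential conjugate updates are equivalent to a single update on the pooled data, so total successes = posterior α − prior α and total failures = posterior β − prior β.
Total across both batches: 21−12=9 correct bits, 32−17=15 errors.
Subtract the second batch: 9−2=7 correct bits and 15−7=8 errors.

7 correct bits and 8 errors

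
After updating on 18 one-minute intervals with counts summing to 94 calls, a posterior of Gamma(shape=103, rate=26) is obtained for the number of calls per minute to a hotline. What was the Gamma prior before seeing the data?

Gamma(shape=9, rate=8)

Gamma–Poisson conjugacy: posterior shape = α + Σxᵢ, posterior rate = β + n.
So α = 103 − 94 = 9 and β = 26 − 18 = 8.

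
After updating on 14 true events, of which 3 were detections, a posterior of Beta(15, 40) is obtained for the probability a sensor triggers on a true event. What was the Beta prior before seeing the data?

Beta(12, 29)

A Beta(a, b) prior with s successes and f failures in binomial data gives a Beta(a+s, b+f) posterior.
So a = 15 − 3 = 12 and b = 40 − 11 = 29.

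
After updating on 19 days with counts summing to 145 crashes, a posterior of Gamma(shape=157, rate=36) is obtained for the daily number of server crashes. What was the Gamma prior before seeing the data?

A Gamma(α, β) prior (rate parametrization) on a Poisson rate with n observations summing to S gives posterior Gamma(α+S, β+n).
So α = 157 − 145 = 12 and β = 36 − 19 = 17.

Gamma(shape=12, rate=17)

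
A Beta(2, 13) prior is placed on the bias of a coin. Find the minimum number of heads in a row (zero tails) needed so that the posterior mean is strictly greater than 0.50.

After k heads and 0 tails the posterior is Beta(2+k, 13), with mean (2+k)/(2+13+k).
Set (2+k)/(15+k) > 0.50 and solve: k > (0.50·15 − 2)/(1 − 0.50) = 11.000.
The smallest integer exceeding 11.000 is 12, and checking k=12: (14)/(27) = 0.5185 > 0.50.

k = 12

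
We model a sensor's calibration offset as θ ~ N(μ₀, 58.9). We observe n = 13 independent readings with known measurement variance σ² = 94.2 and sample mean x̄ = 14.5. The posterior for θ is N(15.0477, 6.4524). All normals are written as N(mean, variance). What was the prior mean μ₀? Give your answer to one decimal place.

μ₀ = 19.5

The posterior mean is a precision-weighted average: μ_n = (τ₀μ₀ + τ_data·x̄)/(τ₀+τ_data), with τ₀=1/σ₀² and τ_data=n/σ².
Here τ₀ = 1/58.9 = 0.016978 and τ_data = 13/94.2 = 0.138004, so τ_n = 0.154982.
Rearranging for μ₀: μ₀ = (μ_n·τ_n − τ_data·x̄)/τ₀ = (15.0477·0.154982 − 0.138004·14.5) / 0.016978 = 0.331065/0.016978 ≈ 19.5.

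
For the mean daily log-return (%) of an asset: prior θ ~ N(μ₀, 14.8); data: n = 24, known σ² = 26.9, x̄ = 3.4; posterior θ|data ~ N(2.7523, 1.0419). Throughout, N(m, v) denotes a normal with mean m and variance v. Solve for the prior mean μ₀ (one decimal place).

μ₀ = -5.8

The posterior mean is a precision-weighted average: μ_n = (τ₀μ₀ + τ_data·x̄)/(τ₀+τ_data), with τ₀=1/σ₀² and τ_data=n/σ².
Here τ₀ = 1/14.8 = 0.067568 and τ_data = 24/26.9 = 0.892193, so τ_n = 0.959761.
Rearranging for μ₀: μ₀ = (μ_n·τ_n − τ_data·x̄)/τ₀ = (2.7523·0.959761 − 0.892193·3.4) / 0.067568 = -0.391906/0.067568 ≈ -5.8.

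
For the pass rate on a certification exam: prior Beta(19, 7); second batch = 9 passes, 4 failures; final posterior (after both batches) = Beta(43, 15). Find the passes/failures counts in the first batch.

15 passes and 4 failures

Sequential conjugate updates are equivalent to a single update on the pooled data, so total successes = posterior α − prior α and total failures = posterior β − prior β.
Total across both batches: 43−19=24 passes, 15−7=8 failures.
Subtract the second batch: 24−9=15 passes and 8−4=4 failures.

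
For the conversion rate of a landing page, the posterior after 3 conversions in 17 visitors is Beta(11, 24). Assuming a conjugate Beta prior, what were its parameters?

Under Beta–binomial conjugacy the posterior parameters are (α+s, β+f).
So α = 11 − 3 = 8 and β = 24 − 14 = 10.

Beta(8, 10)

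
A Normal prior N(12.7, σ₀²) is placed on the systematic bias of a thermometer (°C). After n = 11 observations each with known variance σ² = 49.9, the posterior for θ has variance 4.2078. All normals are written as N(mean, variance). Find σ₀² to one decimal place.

Posterior precision equals prior precision plus data precision: 1/σ_n² = 1/σ₀² + n/σ².
So 1/σ₀² = 1/4.2078 − 11/49.9 = 0.237654 − 0.220441 = 0.017213.
Hence σ₀² = 1/0.017213 ≈ 58.1.

σ₀² = 58.1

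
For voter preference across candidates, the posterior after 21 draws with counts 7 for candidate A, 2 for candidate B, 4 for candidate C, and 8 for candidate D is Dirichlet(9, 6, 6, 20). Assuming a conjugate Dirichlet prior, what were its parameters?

For a Dirichlet(α) prior with multinomial counts c, the posterior is Dirichlet(α + c) componentwise.
Subtract each count from the matching posterior parameter: 9−7=2, 6−2=4, 6−4=2, 20−8=12.

Dirichlet(2, 4, 2, 12)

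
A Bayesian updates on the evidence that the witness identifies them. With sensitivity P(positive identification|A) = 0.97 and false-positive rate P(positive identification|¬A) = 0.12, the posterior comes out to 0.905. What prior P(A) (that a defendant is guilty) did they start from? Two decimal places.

P(A) = 0.54

Bayes' rule in odds form gives O(A|E) = O(A)·[P(E|A)/P(E|¬A)], hence O(A) = O(A|E)/LR.
Posterior odds = 0.905/(1−0.905) = 9.5263. LR = 0.97/0.12 = 8.0833.
Prior odds = 9.5263/8.0833 = 1.1785, so P(A) = 1.1785/(1+1.1785) ≈ 0.54.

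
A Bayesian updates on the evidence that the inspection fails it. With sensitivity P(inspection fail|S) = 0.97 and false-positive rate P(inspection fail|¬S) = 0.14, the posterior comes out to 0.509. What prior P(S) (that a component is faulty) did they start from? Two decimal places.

In odds form, posterior odds = prior odds × likelihood ratio, so prior odds = posterior odds ÷ LR.
Posterior odds = 0.509/(1−0.509) = 1.0367. LR = 0.97/0.14 = 6.9286.
Prior odds = 1.0367/6.9286 = 0.1496, so P(S) = 0.1496/(1+0.1496) ≈ 0.13.

P(S) = 0.13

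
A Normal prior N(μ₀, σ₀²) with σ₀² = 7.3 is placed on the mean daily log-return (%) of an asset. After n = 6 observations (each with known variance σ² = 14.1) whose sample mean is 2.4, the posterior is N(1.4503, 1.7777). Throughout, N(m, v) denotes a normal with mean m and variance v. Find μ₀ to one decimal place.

The posterior mean is a precision-weighted average: μ_n = (τ₀μ₀ + τ_data·x̄)/(τ₀+τ_data), with τ₀=1/σ₀² and τ_data=n/σ².
Here τ₀ = 1/7.3 = 0.136986 and τ_data = 6/14.1 = 0.425532, so τ_n = 0.562518.
Rearranging for μ₀: μ₀ = (μ_n·τ_n − τ_data·x̄)/τ₀ = (1.4503·0.562518 − 0.425532·2.4) / 0.136986 = -0.205457/0.136986 ≈ -1.5.

μ₀ = -1.5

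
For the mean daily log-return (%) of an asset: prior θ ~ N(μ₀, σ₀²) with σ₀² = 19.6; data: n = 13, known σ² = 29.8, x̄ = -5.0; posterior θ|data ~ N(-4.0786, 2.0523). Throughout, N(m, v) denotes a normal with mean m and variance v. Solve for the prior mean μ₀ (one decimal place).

The posterior mean is a precision-weighted average: μ_n = (τ₀μ₀ + τ_data·x̄)/(τ₀+τ_data), with τ₀=1/σ₀² and τ_data=n/σ².
Here τ₀ = 1/19.6 = 0.051020 and τ_data = 13/29.8 = 0.436242, so τ_n = 0.487262.
Rearranging for μ₀: μ₀ = (μ_n·τ_n − τ_data·x̄)/τ₀ = (-4.0786·0.487262 − 0.436242·-5.0) / 0.051020 = 0.193863/0.051020 ≈ 3.8.

μ₀ = 3.8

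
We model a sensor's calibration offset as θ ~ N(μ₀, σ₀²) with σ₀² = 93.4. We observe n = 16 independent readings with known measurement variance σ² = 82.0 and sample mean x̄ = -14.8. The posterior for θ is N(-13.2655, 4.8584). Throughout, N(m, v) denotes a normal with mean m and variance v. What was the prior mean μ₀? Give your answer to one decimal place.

With known observation variance, the Normal–Normal posterior has precision τ_n = τ₀ + n/σ² and mean μ_n = (τ₀μ₀ + (n/σ²)x̄)/τ_n.
Here τ₀ = 1/93.4 = 0.010707 and τ_data = 16/82.0 = 0.195122, so τ_n = 0.205829.
Rearranging for μ₀: μ₀ = (μ_n·τ_n − τ_data·x̄)/τ₀ = (-13.2655·0.205829 − 0.195122·-14.8) / 0.010707 = 0.157381/0.010707 ≈ 14.7.

μ₀ = 14.7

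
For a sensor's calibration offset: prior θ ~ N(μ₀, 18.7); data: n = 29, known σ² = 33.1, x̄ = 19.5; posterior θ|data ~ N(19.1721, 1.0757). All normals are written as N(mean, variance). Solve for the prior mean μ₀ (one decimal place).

μ₀ = 13.8

The posterior mean is a precision-weighted average: μ_n = (τ₀μ₀ + τ_data·x̄)/(τ₀+τ_data), with τ₀=1/σ₀² and τ_data=n/σ².
Here τ₀ = 1/18.7 = 0.053476 and τ_data = 29/33.1 = 0.876133, so τ_n = 0.929609.
Rearranging for μ₀: μ₀ = (μ_n·τ_n − τ_data·x̄)/τ₀ = (19.1721·0.929609 − 0.876133·19.5) / 0.053476 = 0.737963/0.053476 ≈ 13.8.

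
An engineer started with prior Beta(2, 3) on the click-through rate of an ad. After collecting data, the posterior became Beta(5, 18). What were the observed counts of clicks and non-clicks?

Under Beta–binomial conjugacy the posterior parameters are (a+s, b+f).
Match parameters: s=5−2=3, f=18−3=15.

3 clicks and 15 non-clicks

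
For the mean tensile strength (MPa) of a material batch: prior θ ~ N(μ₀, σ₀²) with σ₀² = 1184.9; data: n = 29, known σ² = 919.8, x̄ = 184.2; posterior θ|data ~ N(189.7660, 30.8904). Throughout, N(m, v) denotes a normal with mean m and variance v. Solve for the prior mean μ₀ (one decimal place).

With known observation variance, the Normal–Normal posterior has precision τ_n = τ₀ + n/σ² and mean μ_n = (τ₀μ₀ + (n/σ²)x̄)/τ_n.
Here τ₀ = 1/1184.9 = 0.000844 and τ_data = 29/919.8 = 0.031529, so τ_n = 0.032373.
Rearranging for μ₀: μ₀ = (μ_n·τ_n − τ_data·x̄)/τ₀ = (189.7660·0.032373 − 0.031529·184.2) / 0.000844 = 0.335653/0.000844 ≈ 397.7.

μ₀ = 397.7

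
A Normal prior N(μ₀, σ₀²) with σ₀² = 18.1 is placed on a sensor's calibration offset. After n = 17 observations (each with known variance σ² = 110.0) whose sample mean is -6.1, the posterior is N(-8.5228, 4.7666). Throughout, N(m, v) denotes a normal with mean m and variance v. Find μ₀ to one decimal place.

With known observation variance, the Normal–Normal posterior has precision τ_n = τ₀ + n/σ² and mean μ_n = (τ₀μ₀ + (n/σ²)x̄)/τ_n.
Here τ₀ = 1/18.1 = 0.055249 and τ_data = 17/110.0 = 0.154545, so τ_n = 0.209794.
Rearranging for μ₀: μ₀ = (μ_n·τ_n − τ_data·x̄)/τ₀ = (-8.5228·0.209794 − 0.154545·-6.1) / 0.055249 = -0.845308/0.055249 ≈ -15.3.

μ₀ = -15.3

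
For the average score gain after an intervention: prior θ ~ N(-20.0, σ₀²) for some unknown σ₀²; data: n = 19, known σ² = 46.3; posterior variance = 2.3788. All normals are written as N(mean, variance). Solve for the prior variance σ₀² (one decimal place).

σ₀² = 99.9

Posterior precision equals prior precision plus data precision: 1/σ_n² = 1/σ₀² + n/σ².
So 1/σ₀² = 1/2.3788 − 19/46.3 = 0.420380 − 0.410367 = 0.010013.
Hence σ₀² = 1/0.010013 ≈ 99.9.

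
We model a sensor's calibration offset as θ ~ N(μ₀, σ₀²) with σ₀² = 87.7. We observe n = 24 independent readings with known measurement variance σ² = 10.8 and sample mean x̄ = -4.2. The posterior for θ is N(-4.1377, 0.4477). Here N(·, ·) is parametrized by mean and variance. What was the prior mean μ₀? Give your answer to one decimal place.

With known observation variance, the Normal–Normal posterior has precision τ_n = τ₀ + n/σ² and mean μ_n = (τ₀μ₀ + (n/σ²)x̄)/τ_n.
Here τ₀ = 1/87.7 = 0.011403 and τ_data = 24/10.8 = 2.222222, so τ_n = 2.233625.
Rearranging for μ₀: μ₀ = (μ_n·τ_n − τ_data·x̄)/τ₀ = (-4.1377·2.233625 − 2.222222·-4.2) / 0.011403 = 0.091262/0.011403 ≈ 8.0.

μ₀ = 8.0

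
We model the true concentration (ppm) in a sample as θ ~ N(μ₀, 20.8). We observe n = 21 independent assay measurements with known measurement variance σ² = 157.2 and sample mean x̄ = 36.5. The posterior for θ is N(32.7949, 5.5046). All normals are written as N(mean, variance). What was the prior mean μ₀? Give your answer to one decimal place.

With known observation variance, the Normal–Normal posterior has precision τ_n = τ₀ + n/σ² and mean μ_n = (τ₀μ₀ + (n/σ²)x̄)/τ_n.
Here τ₀ = 1/20.8 = 0.048077 and τ_data = 21/157.2 = 0.133588, so τ_n = 0.181665.
Rearranging for μ₀: μ₀ = (μ_n·τ_n − τ_data·x̄)/τ₀ = (32.7949·0.181665 − 0.133588·36.5) / 0.048077 = 1.081724/0.048077 ≈ 22.5.

μ₀ = 22.5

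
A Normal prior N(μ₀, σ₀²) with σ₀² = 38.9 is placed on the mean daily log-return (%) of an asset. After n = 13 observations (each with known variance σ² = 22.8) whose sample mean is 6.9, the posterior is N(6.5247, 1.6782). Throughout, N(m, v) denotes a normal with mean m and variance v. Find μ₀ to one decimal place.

The posterior mean is a precision-weighted average: μ_n = (τ₀μ₀ + τ_data·x̄)/(τ₀+τ_data), with τ₀=1/σ₀² and τ_data=n/σ².
Here τ₀ = 1/38.9 = 0.025707 and τ_data = 13/22.8 = 0.570175, so τ_n = 0.595882.
Rearranging for μ₀: μ₀ = (μ_n·τ_n − τ_data·x̄)/τ₀ = (6.5247·0.595882 − 0.570175·6.9) / 0.025707 = -0.046256/0.025707 ≈ -1.8.

μ₀ = -1.8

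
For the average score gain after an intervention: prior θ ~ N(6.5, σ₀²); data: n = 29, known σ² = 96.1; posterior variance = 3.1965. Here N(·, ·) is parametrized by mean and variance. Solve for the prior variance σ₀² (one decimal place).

For the Normal–Normal model with known σ², precisions add: τ_n = τ₀ + n/σ².
So 1/σ₀² = 1/3.1965 − 29/96.1 = 0.312842 − 0.301769 = 0.011073.
Hence σ₀² = 1/0.011073 ≈ 90.3.

σ₀² = 90.3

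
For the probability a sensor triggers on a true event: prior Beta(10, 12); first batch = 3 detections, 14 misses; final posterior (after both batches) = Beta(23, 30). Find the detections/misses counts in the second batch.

Sequential conjugate updates are equivalent to a single update on the pooled data, so total successes = posterior α − prior α and total failures = posterior β − prior β.
Total across both batches: 23−10=13 detections, 30−12=18 misses.
Subtract the first batch: 13−3=10 detections and 18−14=4 misses.

10 detections and 4 misses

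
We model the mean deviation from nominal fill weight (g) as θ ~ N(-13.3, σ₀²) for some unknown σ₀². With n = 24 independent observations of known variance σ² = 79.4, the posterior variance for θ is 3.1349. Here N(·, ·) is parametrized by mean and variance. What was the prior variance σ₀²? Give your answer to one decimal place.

σ₀² = 59.8

Posterior precision equals prior precision plus data precision: 1/σ_n² = 1/σ₀² + n/σ².
So 1/σ₀² = 1/3.1349 − 24/79.4 = 0.318989 − 0.302267 = 0.016722.
Hence σ₀² = 1/0.016722 ≈ 59.8.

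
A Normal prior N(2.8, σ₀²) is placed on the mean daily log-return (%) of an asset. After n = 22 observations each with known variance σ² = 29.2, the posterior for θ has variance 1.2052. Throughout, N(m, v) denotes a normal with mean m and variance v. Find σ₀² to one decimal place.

For the Normal–Normal model with known σ², precisions add: τ_n = τ₀ + n/σ².
So 1/σ₀² = 1/1.2052 − 22/29.2 = 0.829738 − 0.753425 = 0.076313.
Hence σ₀² = 1/0.076313 ≈ 13.1.

σ₀² = 13.1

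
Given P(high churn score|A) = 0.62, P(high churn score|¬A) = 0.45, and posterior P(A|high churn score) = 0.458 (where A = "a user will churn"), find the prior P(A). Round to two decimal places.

In odds form, posterior odds = prior odds × likelihood ratio, so prior odds = posterior odds ÷ LR.
Posterior odds = 0.458/(1−0.458) = 0.8450. LR = 0.62/0.45 = 1.3778.
Prior odds = 0.8450/1.3778 = 0.6133, so P(A) = 0.6133/(1+0.6133) ≈ 0.38.

P(A) = 0.38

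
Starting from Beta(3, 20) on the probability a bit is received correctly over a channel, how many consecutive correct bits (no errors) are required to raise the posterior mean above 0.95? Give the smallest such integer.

After k correct bits and 0 errors the posterior is Beta(3+k, 20), with mean (3+k)/(3+20+k).
Set (3+k)/(23+k) > 0.95 and solve: k > (0.95·23 − 3)/(1 − 0.95) = 377.000.
The smallest integer exceeding 377.000 is 378, and checking k=378: (381)/(401) = 0.9501 > 0.95.

k = 378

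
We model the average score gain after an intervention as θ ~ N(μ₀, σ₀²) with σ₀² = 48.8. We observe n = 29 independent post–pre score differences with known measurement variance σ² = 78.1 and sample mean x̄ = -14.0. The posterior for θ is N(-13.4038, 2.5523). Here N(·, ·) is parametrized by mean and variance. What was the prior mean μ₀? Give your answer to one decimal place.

μ₀ = -2.6

With known observation variance, the Normal–Normal posterior has precision τ_n = τ₀ + n/σ² and mean μ_n = (τ₀μ₀ + (n/σ²)x̄)/τ_n.
Here τ₀ = 1/48.8 = 0.020492 and τ_data = 29/78.1 = 0.371319, so τ_n = 0.391811.
Rearranging for μ₀: μ₀ = (μ_n·τ_n − τ_data·x̄)/τ₀ = (-13.4038·0.391811 − 0.371319·-14.0) / 0.020492 = -0.053290/0.020492 ≈ -2.6.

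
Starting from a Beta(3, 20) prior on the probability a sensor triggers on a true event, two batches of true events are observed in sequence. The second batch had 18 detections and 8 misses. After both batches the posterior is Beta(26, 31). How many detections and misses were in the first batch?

Because Beta–binomial updating is additive in the counts, the combined data contributed (α_post−α_prior, β_post−β_prior) successes and failures.
Total across both batches: 26−3=23 detections, 31−20=11 misses.
Subtract the second batch: 23−18=5 detections and 11−8=3 misses.

5 detections and 3 misses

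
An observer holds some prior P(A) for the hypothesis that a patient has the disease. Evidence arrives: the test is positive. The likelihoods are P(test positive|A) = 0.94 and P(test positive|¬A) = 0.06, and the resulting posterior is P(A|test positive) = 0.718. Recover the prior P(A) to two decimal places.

P(A) = 0.14

Bayes' rule in odds form gives O(A|E) = O(A)·[P(E|A)/P(E|¬A)], hence O(A) = O(A|E)/LR.
Posterior odds = 0.718/(1−0.718) = 2.5461. LR = 0.94/0.06 = 15.6667.
Prior odds = 2.5461/15.6667 = 0.1625, so P(A) = 0.1625/(1+0.1625) ≈ 0.14.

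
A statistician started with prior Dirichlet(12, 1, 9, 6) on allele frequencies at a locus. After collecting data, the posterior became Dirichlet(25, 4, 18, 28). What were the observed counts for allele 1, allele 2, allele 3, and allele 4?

counts (13, 3, 9, 22)

For a Dirichlet(α) prior with multinomial counts c, the posterior is Dirichlet(α + c) componentwise.
Counts are posterior − prior componentwise: 25−12=13, 4−1=3, 18−9=9, 28−6=22.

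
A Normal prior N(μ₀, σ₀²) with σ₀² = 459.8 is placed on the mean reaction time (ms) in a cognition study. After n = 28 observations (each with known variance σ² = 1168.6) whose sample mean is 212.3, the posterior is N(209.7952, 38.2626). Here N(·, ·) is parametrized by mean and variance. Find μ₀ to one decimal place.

μ₀ = 182.2

The posterior mean is a precision-weighted average: μ_n = (τ₀μ₀ + τ_data·x̄)/(τ₀+τ_data), with τ₀=1/σ₀² and τ_data=n/σ².
Here τ₀ = 1/459.8 = 0.002175 and τ_data = 28/1168.6 = 0.023960, so τ_n = 0.026135.
Rearranging for μ₀: μ₀ = (μ_n·τ_n − τ_data·x̄)/τ₀ = (209.7952·0.026135 − 0.023960·212.3) / 0.002175 = 0.396290/0.002175 ≈ 182.2.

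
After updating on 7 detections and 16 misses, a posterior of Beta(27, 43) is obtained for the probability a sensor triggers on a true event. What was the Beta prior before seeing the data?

Beta(20, 27)

Under Beta–binomial conjugacy the posterior parameters are (a+s, b+f).
So a = 27 − 7 = 20 and b = 43 − 16 = 27.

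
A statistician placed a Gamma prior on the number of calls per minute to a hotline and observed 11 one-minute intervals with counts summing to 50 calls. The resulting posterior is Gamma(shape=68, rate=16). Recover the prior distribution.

Gamma(shape=18, rate=5)

A Gamma(α, β) prior (rate parametrization) on a Poisson rate with n observations summing to S gives posterior Gamma(α+S, β+n).
So α = 68 − 50 = 18 and β = 16 − 11 = 5.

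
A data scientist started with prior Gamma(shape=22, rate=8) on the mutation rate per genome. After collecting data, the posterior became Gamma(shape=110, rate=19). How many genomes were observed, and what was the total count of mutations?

Gamma–Poisson conjugacy: posterior shape = α + Σxᵢ, posterior rate = β + n.
Matching: Σxᵢ = 110 − 22 = 88 and n = 19 − 8 = 11.

n = 11 genomes with total 88 mutations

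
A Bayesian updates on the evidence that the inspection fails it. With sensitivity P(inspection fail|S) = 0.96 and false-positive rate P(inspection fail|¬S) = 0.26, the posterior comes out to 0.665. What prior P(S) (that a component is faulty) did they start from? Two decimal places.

In odds form, posterior odds = prior odds × likelihood ratio, so prior odds = posterior odds ÷ LR.
Posterior odds = 0.665/(1−0.665) = 1.9851. LR = 0.96/0.26 = 3.6923.
Prior odds = 1.9851/3.6923 = 0.5376, so P(S) = 0.5376/(1+0.5376) ≈ 0.35.

P(S) = 0.35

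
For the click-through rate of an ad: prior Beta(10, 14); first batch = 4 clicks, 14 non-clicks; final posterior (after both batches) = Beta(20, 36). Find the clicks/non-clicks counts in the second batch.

6 clicks and 8 non-clicks

Because Beta–binomial updating is additive in the counts, the combined data contributed (α_post−α_prior, β_post−β_prior) successes and failures.
Total across both batches: 20−10=10 clicks, 36−14=22 non-clicks.
Subtract the first batch: 10−4=6 clicks and 22−14=8 non-clicks.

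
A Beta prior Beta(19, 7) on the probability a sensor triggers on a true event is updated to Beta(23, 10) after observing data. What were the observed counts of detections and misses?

4 detections and 3 misses

Beta is conjugate to the binomial likelihood: posterior = Beta(a+s, b+f).
So s = 23 − 19 = 4 and f = 10 − 7 = 3.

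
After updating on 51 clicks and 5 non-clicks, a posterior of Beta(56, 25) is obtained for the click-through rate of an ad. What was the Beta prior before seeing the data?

A Beta(α, β) prior with s successes and f failures in binomial data gives a Beta(α+s, β+f) posterior.
Subtract the data counts: 56−51=5, 25−5=20.

Beta(5, 20)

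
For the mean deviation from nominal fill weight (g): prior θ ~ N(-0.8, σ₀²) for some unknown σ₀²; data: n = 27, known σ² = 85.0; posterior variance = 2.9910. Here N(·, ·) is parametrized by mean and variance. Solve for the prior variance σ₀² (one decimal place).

σ₀² = 59.9

Posterior precision equals prior precision plus data precision: 1/σ_n² = 1/σ₀² + n/σ².
So 1/σ₀² = 1/2.9910 − 27/85.0 = 0.334336 − 0.317647 = 0.016689.
Hence σ₀² = 1/0.016689 ≈ 59.9.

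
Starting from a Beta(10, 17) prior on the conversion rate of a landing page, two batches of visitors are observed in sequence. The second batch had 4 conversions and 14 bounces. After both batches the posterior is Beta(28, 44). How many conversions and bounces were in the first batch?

Sequential conjugate updates are equivalent to a single update on the pooled data, so total successes = posterior α − prior α and total failures = posterior β − prior β.
Total across both batches: 28−10=18 conversions, 44−17=27 bounces.
Subtract the second batch: 18−4=14 conversions and 27−14=13 bounces.

14 conversions and 13 bounces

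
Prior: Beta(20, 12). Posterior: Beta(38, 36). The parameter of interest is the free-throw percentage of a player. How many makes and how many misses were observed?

Beta is conjugate to the binomial likelihood: posterior = Beta(α+s, β+f).
So s = 38 − 20 = 18 and f = 36 − 12 = 24.

18 makes and 24 misses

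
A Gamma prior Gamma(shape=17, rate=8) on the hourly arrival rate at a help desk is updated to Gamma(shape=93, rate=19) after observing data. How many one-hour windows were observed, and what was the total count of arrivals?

n = 11 one-hour windows with total 76 arrivals

Gamma–Poisson conjugacy: posterior shape = α + Σxᵢ, posterior rate = β + n.
Matching: Σxᵢ = 93 − 17 = 76 and n = 19 − 8 = 11.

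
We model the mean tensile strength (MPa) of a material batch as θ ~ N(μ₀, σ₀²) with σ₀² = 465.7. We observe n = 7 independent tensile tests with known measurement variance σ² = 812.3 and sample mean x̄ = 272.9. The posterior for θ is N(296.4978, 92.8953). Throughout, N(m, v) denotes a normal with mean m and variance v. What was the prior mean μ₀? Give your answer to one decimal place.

With known observation variance, the Normal–Normal posterior has precision τ_n = τ₀ + n/σ² and mean μ_n = (τ₀μ₀ + (n/σ²)x̄)/τ_n.
Here τ₀ = 1/465.7 = 0.002147 and τ_data = 7/812.3 = 0.008618, so τ_n = 0.010765.
Rearranging for μ₀: μ₀ = (μ_n·τ_n − τ_data·x̄)/τ₀ = (296.4978·0.010765 − 0.008618·272.9) / 0.002147 = 0.839947/0.002147 ≈ 391.2.

μ₀ = 391.2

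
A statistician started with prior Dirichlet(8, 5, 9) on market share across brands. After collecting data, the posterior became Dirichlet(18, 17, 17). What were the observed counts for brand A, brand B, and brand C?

For a Dirichlet(α) prior with multinomial counts c, the posterior is Dirichlet(α + c) componentwise.
Counts are posterior − prior componentwise: 18−8=10, 17−5=12, 17−9=8.

counts (10, 12, 8)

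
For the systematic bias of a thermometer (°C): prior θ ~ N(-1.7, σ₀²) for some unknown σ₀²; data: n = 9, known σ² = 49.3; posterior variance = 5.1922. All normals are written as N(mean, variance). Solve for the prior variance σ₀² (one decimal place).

σ₀² = 99.6

Posterior precision equals prior precision plus data precision: 1/σ_n² = 1/σ₀² + n/σ².
So 1/σ₀² = 1/5.1922 − 9/49.3 = 0.192597 − 0.182556 = 0.010041.
Hence σ₀² = 1/0.010041 ≈ 99.6.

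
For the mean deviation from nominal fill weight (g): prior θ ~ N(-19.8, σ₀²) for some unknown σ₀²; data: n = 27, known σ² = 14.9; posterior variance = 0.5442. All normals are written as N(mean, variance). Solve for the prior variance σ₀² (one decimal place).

Posterior precision equals prior precision plus data precision: 1/σ_n² = 1/σ₀² + n/σ².
So 1/σ₀² = 1/0.5442 − 27/14.9 = 1.837560 − 1.812081 = 0.025479.
Hence σ₀² = 1/0.025479 ≈ 39.2.

σ₀² = 39.2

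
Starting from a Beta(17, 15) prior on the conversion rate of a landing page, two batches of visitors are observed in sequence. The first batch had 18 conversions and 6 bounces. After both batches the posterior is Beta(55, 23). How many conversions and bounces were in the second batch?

20 conversions and 2 bounces

Because Beta–binomial updating is additive in the counts, the combined data contributed (α_post−α_prior, β_post−β_prior) successes and failures.
Total across both batches: 55−17=38 conversions, 23−15=8 bounces.
Subtract the first batch: 38−18=20 conversions and 8−6=2 bounces.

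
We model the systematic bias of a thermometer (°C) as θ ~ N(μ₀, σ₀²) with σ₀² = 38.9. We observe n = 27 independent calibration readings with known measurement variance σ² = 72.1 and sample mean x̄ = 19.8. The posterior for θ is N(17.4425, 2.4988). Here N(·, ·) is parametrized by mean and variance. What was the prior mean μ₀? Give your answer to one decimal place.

μ₀ = -16.9

The posterior mean is a precision-weighted average: μ_n = (τ₀μ₀ + τ_data·x̄)/(τ₀+τ_data), with τ₀=1/σ₀² and τ_data=n/σ².
Here τ₀ = 1/38.9 = 0.025707 and τ_data = 27/72.1 = 0.374480, so τ_n = 0.400187.
Rearranging for μ₀: μ₀ = (μ_n·τ_n − τ_data·x̄)/τ₀ = (17.4425·0.400187 − 0.374480·19.8) / 0.025707 = -0.434442/0.025707 ≈ -16.9.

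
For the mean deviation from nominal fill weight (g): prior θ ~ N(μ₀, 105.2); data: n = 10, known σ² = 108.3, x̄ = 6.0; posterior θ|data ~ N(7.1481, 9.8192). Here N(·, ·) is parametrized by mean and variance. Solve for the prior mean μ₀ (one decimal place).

μ₀ = 18.3

The posterior mean is a precision-weighted average: μ_n = (τ₀μ₀ + τ_data·x̄)/(τ₀+τ_data), with τ₀=1/σ₀² and τ_data=n/σ².
Here τ₀ = 1/105.2 = 0.009506 and τ_data = 10/108.3 = 0.092336, so τ_n = 0.101842.
Rearranging for μ₀: μ₀ = (μ_n·τ_n − τ_data·x̄)/τ₀ = (7.1481·0.101842 − 0.092336·6.0) / 0.009506 = 0.173961/0.009506 ≈ 18.3.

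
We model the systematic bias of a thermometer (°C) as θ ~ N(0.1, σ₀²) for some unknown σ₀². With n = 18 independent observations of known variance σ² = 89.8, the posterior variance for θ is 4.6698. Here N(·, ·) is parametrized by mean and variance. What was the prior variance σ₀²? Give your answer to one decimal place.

σ₀² = 73.0

Posterior precision equals prior precision plus data precision: 1/σ_n² = 1/σ₀² + n/σ².
So 1/σ₀² = 1/4.6698 − 18/89.8 = 0.214142 − 0.200445 = 0.013697.
Hence σ₀² = 1/0.013697 ≈ 73.0.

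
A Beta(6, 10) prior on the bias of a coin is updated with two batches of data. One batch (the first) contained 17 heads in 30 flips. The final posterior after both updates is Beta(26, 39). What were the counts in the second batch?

3 heads and 16 tails

Sequential conjugate updates are equivalent to a single update on the pooled data, so total successes = posterior α − prior α and total failures = posterior β − prior β.
Total across both batches: 26−6=20 heads, 39−10=29 tails.
Subtract the first batch: 20−17=3 heads and 29−13=16 tails.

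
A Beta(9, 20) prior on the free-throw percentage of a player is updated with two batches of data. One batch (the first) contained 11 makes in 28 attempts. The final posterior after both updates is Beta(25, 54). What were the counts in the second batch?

Sequential conjugate updates are equivalent to a single update on the pooled data, so total successes = posterior α − prior α and total failures = posterior β − prior β.
Total across both batches: 25−9=16 makes, 54−20=34 misses.
Subtract the first batch: 16−11=5 makes and 34−17=17 misses.

5 makes and 17 misses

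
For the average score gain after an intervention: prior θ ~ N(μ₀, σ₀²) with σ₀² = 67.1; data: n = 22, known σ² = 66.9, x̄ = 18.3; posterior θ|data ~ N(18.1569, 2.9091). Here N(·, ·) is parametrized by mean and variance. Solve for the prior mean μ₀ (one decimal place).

With known observation variance, the Normal–Normal posterior has precision τ_n = τ₀ + n/σ² and mean μ_n = (τ₀μ₀ + (n/σ²)x̄)/τ_n.
Here τ₀ = 1/67.1 = 0.014903 and τ_data = 22/66.9 = 0.328849, so τ_n = 0.343752.
Rearranging for μ₀: μ₀ = (μ_n·τ_n − τ_data·x̄)/τ₀ = (18.1569·0.343752 − 0.328849·18.3) / 0.014903 = 0.223534/0.014903 ≈ 15.0.

μ₀ = 15.0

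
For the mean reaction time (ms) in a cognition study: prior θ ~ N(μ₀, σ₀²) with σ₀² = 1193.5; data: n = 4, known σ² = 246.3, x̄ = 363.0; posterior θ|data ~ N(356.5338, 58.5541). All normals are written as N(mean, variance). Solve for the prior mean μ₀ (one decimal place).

μ₀ = 231.2

The posterior mean is a precision-weighted average: μ_n = (τ₀μ₀ + τ_data·x̄)/(τ₀+τ_data), with τ₀=1/σ₀² and τ_data=n/σ².
Here τ₀ = 1/1193.5 = 0.000838 and τ_data = 4/246.3 = 0.016240, so τ_n = 0.017078.
Rearranging for μ₀: μ₀ = (μ_n·τ_n − τ_data·x̄)/τ₀ = (356.5338·0.017078 − 0.016240·363.0) / 0.000838 = 0.193764/0.000838 ≈ 231.2.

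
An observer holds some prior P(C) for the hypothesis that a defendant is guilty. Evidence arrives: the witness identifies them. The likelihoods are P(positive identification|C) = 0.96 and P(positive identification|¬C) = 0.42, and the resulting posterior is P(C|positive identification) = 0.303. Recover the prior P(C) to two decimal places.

P(C) = 0.16

Bayes' rule in odds form gives O(C|E) = O(C)·[P(E|C)/P(E|¬C)], hence O(C) = O(C|E)/LR.
Posterior odds = 0.303/(1−0.303) = 0.4347. LR = 0.96/0.42 = 2.2857.
Prior odds = 0.4347/2.2857 = 0.1902, so P(C) = 0.1902/(1+0.1902) ≈ 0.16.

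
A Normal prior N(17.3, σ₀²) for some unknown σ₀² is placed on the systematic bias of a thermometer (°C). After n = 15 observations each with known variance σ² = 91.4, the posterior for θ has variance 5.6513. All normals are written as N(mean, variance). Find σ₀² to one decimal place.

Posterior precision equals prior precision plus data precision: 1/σ_n² = 1/σ₀² + n/σ².
So 1/σ₀² = 1/5.6513 − 15/91.4 = 0.176950 − 0.164114 = 0.012836.
Hence σ₀² = 1/0.012836 ≈ 77.9.

σ₀² = 77.9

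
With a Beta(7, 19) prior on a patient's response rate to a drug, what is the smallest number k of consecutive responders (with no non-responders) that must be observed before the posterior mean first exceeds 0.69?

After k responders and 0 non-responders the posterior is Beta(7+k, 19), with mean (7+k)/(7+19+k).
Set (7+k)/(26+k) > 0.69 and solve: k > (0.69·26 − 7)/(1 − 0.69) = 35.290.
The smallest integer exceeding 35.290 is 36, and checking k=36: (43)/(62) = 0.6935 > 0.69.

k = 36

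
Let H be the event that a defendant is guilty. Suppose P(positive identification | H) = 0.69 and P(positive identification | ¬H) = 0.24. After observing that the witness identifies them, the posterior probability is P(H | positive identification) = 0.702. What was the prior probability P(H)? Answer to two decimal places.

P(H) = 0.45

In odds form, posterior odds = prior odds × likelihood ratio, so prior odds = posterior odds ÷ LR.
Posterior odds = 0.702/(1−0.702) = 2.3557. LR = 0.69/0.24 = 2.8750.
Prior odds = 2.3557/2.8750 = 0.8194, so P(H) = 0.8194/(1+0.8194) ≈ 0.45.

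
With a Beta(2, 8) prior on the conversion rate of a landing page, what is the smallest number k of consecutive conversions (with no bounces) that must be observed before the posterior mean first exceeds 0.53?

k = 8

After k conversions and 0 bounces the posterior is Beta(2+k, 8), with mean (2+k)/(2+8+k).
Set (2+k)/(10+k) > 0.53 and solve: k > (0.53·10 − 2)/(1 − 0.53) = 7.021.
The smallest integer exceeding 7.021 is 8.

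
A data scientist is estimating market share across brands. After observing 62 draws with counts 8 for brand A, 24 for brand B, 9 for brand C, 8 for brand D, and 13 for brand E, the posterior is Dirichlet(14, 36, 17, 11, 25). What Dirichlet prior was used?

Dirichlet(6, 12, 8, 3, 12)

For a Dirichlet(α) prior with multinomial counts c, the posterior is Dirichlet(α + c) componentwise.
Subtract each count from the matching posterior parameter: 14−8=6, 36−24=12, 17−9=8, 11−8=3, 25−13=12.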